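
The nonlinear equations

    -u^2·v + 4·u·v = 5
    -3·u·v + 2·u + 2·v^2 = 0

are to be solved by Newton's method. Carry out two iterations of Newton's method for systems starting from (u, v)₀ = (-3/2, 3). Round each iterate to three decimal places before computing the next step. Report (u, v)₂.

At (-3/2, 3): F = (-29.750, 28.500).
Jacobian J = [[-2·u·v + 4·v, -u^2 + 4·u], [-3·v + 2, -3·u + 4·v]].
At the point, J = [[21.000, -8.250], [-7.000, 16.500]] (det J = 288.750).
Solving J·Δ = −F gives Δ = (0.886, -1.352).
Then the next iterate is (u, v)₁ = (-0.614, 1.648).
Round to (-0.614, 1.648) and repeat: F = (-9.66878, 7.23942), J = [[8.61574, -2.83300], [-2.944, 8.434]].
Δ = (0.949, -0.527), so (u, v)₂ = (0.335, 1.121).

(0.335, 1.121)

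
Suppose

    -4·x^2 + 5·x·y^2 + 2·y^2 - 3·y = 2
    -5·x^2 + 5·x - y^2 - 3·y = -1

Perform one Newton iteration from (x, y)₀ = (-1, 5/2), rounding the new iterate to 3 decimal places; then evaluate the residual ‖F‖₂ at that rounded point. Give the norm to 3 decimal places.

1005.919

At (-1, 5/2): F = (-32.250, -22.750).
Jacobian J = [[-8·x + 5·y^2, 10·x·y + 4·y - 3], [-10·x + 5, -2·y - 3]].
At the point, J = [[39.250, -18.000], [15.000, -8.000]] (det J = -44.000).
Solving J·Δ = −F gives Δ = (-3.443, -9.300).
Then the next iterate is (x, y)₁ = (-4.443, -6.800).
Re-evaluating at (-4.443, -6.800): F = (-995.30260, -145.75624), so ‖F‖₂ = 1005.919.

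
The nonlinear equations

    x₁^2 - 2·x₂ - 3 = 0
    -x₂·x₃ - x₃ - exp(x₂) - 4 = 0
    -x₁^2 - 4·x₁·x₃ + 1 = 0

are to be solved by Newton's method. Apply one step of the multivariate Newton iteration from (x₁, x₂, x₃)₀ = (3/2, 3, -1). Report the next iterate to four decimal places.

(2.9051, 1.7326, 0.0258)

At (3/2, 3, -1): F = (-6.7500, -20.085537, 4.7500).
Jacobian J = [[2·x₁, -2, 0], [0, -x₃ - exp(x₂), -x₂ - 1], [-2·x₁ - 4·x₃, 0, -4·x₁]].
At the point, J = [[3.0000, -2.0000, 0.0000], [0.0000, -19.085537, -4.0000], [1.0000, 0.0000, -6.0000]] (det J = 351.539665).
Solving J·Δ = −F gives Δ = (1.4051, -1.2674, 1.0258).
Then the next iterate is (x₁, x₂, x₃)₁ = (2.9051, 1.7326, 0.0258).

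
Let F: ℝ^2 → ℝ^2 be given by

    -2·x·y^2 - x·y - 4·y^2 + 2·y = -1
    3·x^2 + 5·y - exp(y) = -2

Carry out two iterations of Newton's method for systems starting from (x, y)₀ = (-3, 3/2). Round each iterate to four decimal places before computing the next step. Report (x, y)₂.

At (-3, 3/2): F = (13.0000, 32.018311).
Jacobian J = [[-2·y^2 - y, -4·x·y - x - 8·y + 2], [6·x, -exp(y) + 5]].
At the point, J = [[-6.0000, 11.0000], [-18.0000, 0.518311]] (det J = 194.890134).
Solving J·Δ = −F gives Δ = (1.7726, -0.2149).
Then the next iterate is (x, y)₁ = (-1.2274, 1.2851).
Round to (-1.2274, 1.2851) and repeat: F = (2.595662, 9.330003), J = [[-4.588064, -0.744073], [-7.3644, 1.384971]].
Δ = (0.8904, -2.0020), so (x, y)₂ = (-0.3370, -0.7169).

(-0.3370, -0.7169)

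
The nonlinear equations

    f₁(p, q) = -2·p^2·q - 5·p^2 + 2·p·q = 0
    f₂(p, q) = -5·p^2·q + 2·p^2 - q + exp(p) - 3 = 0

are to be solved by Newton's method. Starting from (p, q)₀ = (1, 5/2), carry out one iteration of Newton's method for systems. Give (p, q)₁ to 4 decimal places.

At (1, 5/2): F = (-5.0000, -13.281718).
Jacobian J = [[-4·p·q - 10·p + 2·q, -2·p^2 + 2·p], [-10·p·q + 4·p + exp(p), -5·p^2 - 1]].
At the point, J = [[-15.0000, 0.0000], [-18.281718, -6.0000]] (det J = 90.0000).
Solving J·Δ = −F gives Δ = (-0.3333, -1.1980).
Then the next iterate is (p, q)₁ = (0.6667, 1.3020).

(0.6667, 1.3020)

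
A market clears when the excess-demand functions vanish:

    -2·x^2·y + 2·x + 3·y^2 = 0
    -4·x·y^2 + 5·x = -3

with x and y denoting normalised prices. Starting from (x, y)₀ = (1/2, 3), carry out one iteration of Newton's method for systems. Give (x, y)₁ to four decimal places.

(0.6681, 1.5241)

At (1/2, 3): F = (26.5000, -12.5000).
Jacobian J = [[-4·x·y + 2, -2·x^2 + 6·y], [-4·y^2 + 5, -8·x·y]].
At the point, J = [[-4.0000, 17.5000], [-31.0000, -12.0000]] (det J = 590.5000).
Solving J·Δ = −F gives Δ = (0.1681, -1.4759).
Then the next iterate is (x, y)₁ = (0.6681, 1.5241).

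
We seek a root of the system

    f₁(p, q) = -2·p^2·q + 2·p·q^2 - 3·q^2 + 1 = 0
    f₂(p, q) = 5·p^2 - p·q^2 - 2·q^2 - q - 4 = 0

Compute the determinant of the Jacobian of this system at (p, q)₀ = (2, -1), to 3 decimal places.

260.000

J = [[-4·p·q + 2·q^2, -2·p^2 + 4·p·q - 6·q], [10·p - q^2, -2·p·q - 4·q - 1]].
At the point, J = [[10.000, -10.000], [19.000, 7.000]].
det J = 260.000.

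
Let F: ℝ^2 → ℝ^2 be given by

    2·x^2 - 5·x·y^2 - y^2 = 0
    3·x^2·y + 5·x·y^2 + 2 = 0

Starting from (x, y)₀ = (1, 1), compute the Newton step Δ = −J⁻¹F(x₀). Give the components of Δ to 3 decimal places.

At (1, 1): F = (-4.000, 10.000).
Jacobian J = [[4·x - 5·y^2, -10·x·y - 2·y], [6·x·y + 5·y^2, 3·x^2 + 10·x·y]].
At the point, J = [[-1.000, -12.000], [11.000, 13.000]] (det J = 119.000).
Solving J·Δ = −F gives Δ = (-0.571, -0.286).

(-0.571, -0.286)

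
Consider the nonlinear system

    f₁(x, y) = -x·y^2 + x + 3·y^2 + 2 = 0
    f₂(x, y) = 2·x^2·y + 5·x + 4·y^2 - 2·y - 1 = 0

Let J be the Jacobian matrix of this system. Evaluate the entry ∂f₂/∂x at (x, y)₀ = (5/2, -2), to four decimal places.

-15.0000

∂f₂/∂x = 4·x·y + 5.
At (5/2, -2) this is -15.0000.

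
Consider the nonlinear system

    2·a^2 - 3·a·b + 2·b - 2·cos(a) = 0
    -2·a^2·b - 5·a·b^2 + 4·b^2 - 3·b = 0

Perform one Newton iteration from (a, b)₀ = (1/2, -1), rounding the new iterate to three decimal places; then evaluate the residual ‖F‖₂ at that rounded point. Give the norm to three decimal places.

1.465

At (1/2, -1): F = (-1.75517, 5.000).
Jacobian J = [[4·a - 3·b + 2·sin(a), -3·a + 2], [-4·a·b - 5·b^2, -2·a^2 - 10·a·b + 8·b - 3]].
At the point, J = [[5.95885, 0.500], [-3.000, -6.500]] (det J = -37.23253).
Solving J·Δ = −F gives Δ = (0.239, 0.659).
Then the next iterate is (a, b)₁ = (0.739, -0.341).
Re-evaluating at (0.739, -0.341): F = (-0.31205, 1.43092), so ‖F‖₂ = 1.465.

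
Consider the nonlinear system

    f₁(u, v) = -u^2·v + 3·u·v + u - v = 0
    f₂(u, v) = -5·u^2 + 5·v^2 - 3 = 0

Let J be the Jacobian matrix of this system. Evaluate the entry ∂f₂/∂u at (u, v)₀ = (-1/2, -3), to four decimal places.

5.0000

∂f₂/∂u = -10·u.
At (-1/2, -3) this is 5.0000.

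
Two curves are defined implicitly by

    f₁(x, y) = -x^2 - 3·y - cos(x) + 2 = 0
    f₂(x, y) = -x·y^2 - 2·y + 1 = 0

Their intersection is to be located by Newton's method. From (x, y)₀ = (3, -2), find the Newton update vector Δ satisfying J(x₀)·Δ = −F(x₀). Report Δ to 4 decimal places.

(-0.2989, 0.5804)

At (3, -2): F = (-0.010008, -7.0000).
Jacobian J = [[-2·x + sin(x), -3], [-y^2, -2·x·y - 2]].
At the point, J = [[-5.858880, -3.0000], [-4.0000, 10.0000]] (det J = -70.588800).
Solving J·Δ = −F gives Δ = (-0.2989, 0.5804).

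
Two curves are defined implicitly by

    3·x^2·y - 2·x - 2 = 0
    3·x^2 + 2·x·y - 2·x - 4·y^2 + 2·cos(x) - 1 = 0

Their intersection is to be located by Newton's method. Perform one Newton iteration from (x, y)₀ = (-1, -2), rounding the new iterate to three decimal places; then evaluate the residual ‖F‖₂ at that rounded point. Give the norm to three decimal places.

2.648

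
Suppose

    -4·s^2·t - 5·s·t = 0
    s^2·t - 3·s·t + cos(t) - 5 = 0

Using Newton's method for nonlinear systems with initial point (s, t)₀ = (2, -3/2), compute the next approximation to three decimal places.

At (2, -3/2): F = (39.000, -1.92926).
Jacobian J = [[-8·s·t - 5·t, -4·s^2 - 5·s], [2·s·t - 3·t, s^2 - 3·s - sin(t)]].
At the point, J = [[31.500, -26.000], [-1.500, -1.00251]] (det J = -70.57891).
Solving J·Δ = −F gives Δ = (-1.265, -0.032).
Then the next iterate is (s, t)₁ = (0.735, -1.532).

(0.735, -1.532)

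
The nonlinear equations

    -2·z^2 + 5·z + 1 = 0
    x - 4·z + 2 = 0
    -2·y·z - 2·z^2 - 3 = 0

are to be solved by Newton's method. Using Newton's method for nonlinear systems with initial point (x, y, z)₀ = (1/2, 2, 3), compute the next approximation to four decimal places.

(8.8571, -2.7381, 2.7143)

At (1/2, 2, 3): F = (-2.0000, -9.5000, -33.0000).
Jacobian J = [[0, 0, -4·z + 5], [1, 0, -4], [0, -2·z, -2·y - 4·z]].
At the point, J = [[0.0000, 0.0000, -7.0000], [1.0000, 0.0000, -4.0000], [0.0000, -6.0000, -16.0000]] (det J = 42.0000).
Solving J·Δ = −F gives Δ = (8.3571, -4.7381, -0.2857).
Then the next iterate is (x, y, z)₁ = (8.8571, -2.7381, 2.7143).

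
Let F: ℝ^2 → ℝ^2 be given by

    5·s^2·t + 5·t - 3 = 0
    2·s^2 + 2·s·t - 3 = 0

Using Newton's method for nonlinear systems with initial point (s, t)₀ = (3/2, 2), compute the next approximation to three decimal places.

At (3/2, 2): F = (29.500, 7.500).
Jacobian J = [[10·s·t, 5·s^2 + 5], [4·s + 2·t, 2·s]].
At the point, J = [[30.000, 16.250], [10.000, 3.000]] (det J = -72.500).
Solving J·Δ = −F gives Δ = (-0.460, -0.966).
Then the next iterate is (s, t)₁ = (1.040, 1.034).

(1.040, 1.034)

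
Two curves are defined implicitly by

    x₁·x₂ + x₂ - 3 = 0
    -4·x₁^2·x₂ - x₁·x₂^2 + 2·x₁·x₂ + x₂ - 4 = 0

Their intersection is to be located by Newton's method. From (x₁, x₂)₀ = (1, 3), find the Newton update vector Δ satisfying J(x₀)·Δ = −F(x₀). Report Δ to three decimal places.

At (1, 3): F = (3.000, -16.000).
Jacobian J = [[x₂, x₁ + 1], [-8·x₁·x₂ - x₂^2 + 2·x₂, -4·x₁^2 - 2·x₁·x₂ + 2·x₁ + 1]].
At the point, J = [[3.000, 2.000], [-27.000, -7.000]] (det J = 33.000).
Solving J·Δ = −F gives Δ = (-0.333, -1.000).

(-0.333, -1.000)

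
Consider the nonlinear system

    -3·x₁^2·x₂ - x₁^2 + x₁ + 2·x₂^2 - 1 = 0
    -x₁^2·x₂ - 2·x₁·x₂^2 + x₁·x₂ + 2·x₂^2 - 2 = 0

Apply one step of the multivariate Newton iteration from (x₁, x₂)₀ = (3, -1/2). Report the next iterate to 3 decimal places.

(3.280, -0.220)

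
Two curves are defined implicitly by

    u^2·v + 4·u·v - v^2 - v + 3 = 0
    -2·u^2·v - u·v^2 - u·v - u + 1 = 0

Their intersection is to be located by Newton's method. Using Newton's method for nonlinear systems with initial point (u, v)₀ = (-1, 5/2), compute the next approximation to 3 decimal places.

At (-1, 5/2): F = (-13.250, 5.750).
Jacobian J = [[2·u·v + 4·v, u^2 + 4·u - 2·v - 1], [-4·u·v - v^2 - v - 1, -2·u^2 - 2·u·v - u]].
At the point, J = [[5.000, -9.000], [0.250, 4.000]] (det J = 22.250).
Solving J·Δ = −F gives Δ = (0.056, -1.441).
Then the next iterate is (u, v)₁ = (-0.944, 1.059).

(-0.944, 1.059)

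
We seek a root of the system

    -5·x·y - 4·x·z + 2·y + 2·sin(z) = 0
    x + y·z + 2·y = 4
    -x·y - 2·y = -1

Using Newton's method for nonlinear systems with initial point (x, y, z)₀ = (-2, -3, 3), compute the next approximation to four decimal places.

(-2.3333, -0.4799, 0.0891)

At (-2, -3, 3): F = (-11.717760, -21.0000, 1.0000).
Jacobian J = [[-5·y - 4·z, -5·x + 2, -4·x + 2·cos(z)], [1, z + 2, y], [-y, -x - 2, 0]].
At the point, J = [[3.0000, 12.0000, 6.020015], [1.0000, 5.0000, -3.0000], [3.0000, 0.0000, 0.0000]] (det J = -198.300225).
Solving J·Δ = −F gives Δ = (-0.3333, 2.5201, -2.9109).
Then the next iterate is (x, y, z)₁ = (-2.3333, -0.4799, 0.0891).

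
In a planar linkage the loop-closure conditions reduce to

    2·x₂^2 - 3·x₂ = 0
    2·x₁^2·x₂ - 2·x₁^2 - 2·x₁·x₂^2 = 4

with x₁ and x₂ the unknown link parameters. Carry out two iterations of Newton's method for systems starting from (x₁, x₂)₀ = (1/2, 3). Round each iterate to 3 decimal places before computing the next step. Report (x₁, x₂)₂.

At (1/2, 3): F = (9.000, -12.000).
Jacobian J = [[0, 4·x₂ - 3], [4·x₁·x₂ - 4·x₁ - 2·x₂^2, 2·x₁^2 - 4·x₁·x₂]].
At the point, J = [[0.000, 9.000], [-14.000, -5.500]] (det J = 126.000).
Solving J·Δ = −F gives Δ = (-0.464, -1.000).
Then the next iterate is (x₁, x₂)₁ = (0.036, 2.000).
Round to (0.036, 2.000) and repeat: F = (2.000, -4.28541), J = [[0.000, 5.000], [-7.856, -0.28541]].
Δ = (-0.531, -0.400), so (x₁, x₂)₂ = (-0.495, 1.600).

(-0.495, 1.600)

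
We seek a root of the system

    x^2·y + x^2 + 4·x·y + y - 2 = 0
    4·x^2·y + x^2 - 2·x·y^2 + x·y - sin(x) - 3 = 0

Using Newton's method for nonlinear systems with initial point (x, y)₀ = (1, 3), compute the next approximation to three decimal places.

(0.586, 1.547)

At (1, 3): F = (17.000, -5.84147).
Jacobian J = [[2·x·y + 2·x + 4·y, x^2 + 4·x + 1], [8·x·y + 2·x - 2·y^2 + y - cos(x), 4·x^2 - 4·x·y + x]].
At the point, J = [[20.000, 6.000], [10.45970, -7.000]] (det J = -202.75819).
Solving J·Δ = −F gives Δ = (-0.414, -1.453).
Then the next iterate is (x, y)₁ = (0.586, 1.547).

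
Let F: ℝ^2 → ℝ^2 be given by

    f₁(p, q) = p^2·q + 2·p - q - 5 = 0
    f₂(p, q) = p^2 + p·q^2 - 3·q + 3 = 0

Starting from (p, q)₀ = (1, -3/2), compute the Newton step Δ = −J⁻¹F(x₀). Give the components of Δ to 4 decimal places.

(-3.0000, -0.3333)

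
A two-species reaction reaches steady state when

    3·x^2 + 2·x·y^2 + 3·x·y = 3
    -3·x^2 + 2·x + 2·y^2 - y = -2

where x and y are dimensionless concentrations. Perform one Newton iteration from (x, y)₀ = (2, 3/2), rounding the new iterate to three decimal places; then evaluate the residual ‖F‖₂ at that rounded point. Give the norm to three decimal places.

At (2, 3/2): F = (27.000, -3.000).
Jacobian J = [[6·x + 2·y^2 + 3·y, 4·x·y + 3·x], [-6·x + 2, 4·y - 1]].
At the point, J = [[21.000, 18.000], [-10.000, 5.000]] (det J = 285.000).
Solving J·Δ = −F gives Δ = (-0.663, -0.726).
Then the next iterate is (x, y)₁ = (1.337, 0.774).
Re-evaluating at (1.337, 0.774): F = (7.06915, -0.26456), so ‖F‖₂ = 7.074.

7.074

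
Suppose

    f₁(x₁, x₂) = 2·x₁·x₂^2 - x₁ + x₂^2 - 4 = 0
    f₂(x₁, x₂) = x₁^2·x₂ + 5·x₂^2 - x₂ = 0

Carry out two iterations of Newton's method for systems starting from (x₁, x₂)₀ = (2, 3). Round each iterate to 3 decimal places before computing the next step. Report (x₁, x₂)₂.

At (2, 3): F = (39.000, 54.000).
Jacobian J = [[2·x₂^2 - 1, 4·x₁·x₂ + 2·x₂], [2·x₁·x₂, x₁^2 + 10·x₂ - 1]].
At the point, J = [[17.000, 30.000], [12.000, 33.000]] (det J = 201.000).
Solving J·Δ = −F gives Δ = (1.657, -2.239).
Then the next iterate is (x₁, x₂)₁ = (3.657, 0.761).
Round to (3.657, 0.761) and repeat: F = (-2.84219, 12.31195), J = [[0.15824, 12.65391], [5.56595, 19.98365]].
Δ = (-3.160, 0.264), so (x₁, x₂)₂ = (0.497, 1.025).

(0.497, 1.025)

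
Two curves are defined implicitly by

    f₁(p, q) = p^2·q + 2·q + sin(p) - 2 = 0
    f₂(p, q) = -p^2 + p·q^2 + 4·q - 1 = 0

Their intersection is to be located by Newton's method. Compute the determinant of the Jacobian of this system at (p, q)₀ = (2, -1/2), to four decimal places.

J = [[2·p·q + cos(p), p^2 + 2], [-2·p + q^2, 2·p·q + 4]].
At the point, J = [[-2.416147, 6.0000], [-3.7500, 2.0000]].
det J = 17.6677.

17.6677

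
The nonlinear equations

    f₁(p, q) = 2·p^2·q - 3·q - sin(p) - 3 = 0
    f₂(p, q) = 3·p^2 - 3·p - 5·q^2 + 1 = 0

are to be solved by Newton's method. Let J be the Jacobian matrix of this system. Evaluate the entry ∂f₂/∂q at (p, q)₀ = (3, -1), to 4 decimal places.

10.0000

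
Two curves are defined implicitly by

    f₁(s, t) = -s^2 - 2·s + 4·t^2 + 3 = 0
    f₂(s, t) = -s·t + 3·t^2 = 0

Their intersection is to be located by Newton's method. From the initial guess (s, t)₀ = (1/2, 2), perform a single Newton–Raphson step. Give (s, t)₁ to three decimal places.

At (1/2, 2): F = (17.750, 11.000).
Jacobian J = [[-2·s - 2, 8·t], [-t, -s + 6·t]].
At the point, J = [[-3.000, 16.000], [-2.000, 11.500]] (det J = -2.500).
Solving J·Δ = −F gives Δ = (11.250, 1.000).
Then the next iterate is (s, t)₁ = (11.750, 3.000).

(11.750, 3.000)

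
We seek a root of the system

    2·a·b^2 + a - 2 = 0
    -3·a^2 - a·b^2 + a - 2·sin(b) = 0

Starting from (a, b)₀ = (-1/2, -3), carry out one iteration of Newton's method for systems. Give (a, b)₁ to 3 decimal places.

At (-1/2, -3): F = (-11.500, 3.53224).
Jacobian J = [[2·b^2 + 1, 4·a·b], [-6·a - b^2 + 1, -2·a·b - 2·cos(b)]].
At the point, J = [[19.000, 6.000], [-5.000, -1.02002]] (det J = 10.61971).
Solving J·Δ = −F gives Δ = (0.891, -0.905).
Then the next iterate is (a, b)₁ = (0.391, -3.905).

(0.391, -3.905)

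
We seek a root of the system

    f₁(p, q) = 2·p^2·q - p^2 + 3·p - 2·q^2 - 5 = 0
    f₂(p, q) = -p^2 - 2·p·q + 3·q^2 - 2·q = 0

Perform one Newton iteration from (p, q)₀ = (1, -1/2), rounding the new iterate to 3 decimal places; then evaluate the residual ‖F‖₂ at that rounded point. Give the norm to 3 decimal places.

At (1, -1/2): F = (-4.500, 1.750).
Jacobian J = [[4·p·q - 2·p + 3, 2·p^2 - 4·q], [-2·p - 2·q, -2·p + 6·q - 2]].
At the point, J = [[-1.000, 4.000], [-1.000, -7.000]] (det J = 11.000).
Solving J·Δ = −F gives Δ = (-2.227, 0.568).
Then the next iterate is (p, q)₁ = (-1.227, 0.068).
Re-evaluating at (-1.227, 0.068): F = (-9.99103, -1.46079), so ‖F‖₂ = 10.097.

10.097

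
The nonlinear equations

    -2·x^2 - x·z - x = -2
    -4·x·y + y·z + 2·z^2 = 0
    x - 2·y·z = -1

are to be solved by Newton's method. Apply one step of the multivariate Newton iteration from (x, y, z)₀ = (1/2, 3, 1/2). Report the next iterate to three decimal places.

(0.673, -0.076, 0.791)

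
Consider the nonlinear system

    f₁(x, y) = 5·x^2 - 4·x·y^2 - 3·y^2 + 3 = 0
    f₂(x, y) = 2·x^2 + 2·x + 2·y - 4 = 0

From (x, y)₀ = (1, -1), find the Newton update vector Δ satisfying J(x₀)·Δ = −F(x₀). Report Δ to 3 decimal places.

At (1, -1): F = (1.000, -2.000).
Jacobian J = [[10·x - 4·y^2, -8·x·y - 6·y], [4·x + 2, 2]].
At the point, J = [[6.000, 14.000], [6.000, 2.000]] (det J = -72.000).
Solving J·Δ = −F gives Δ = (0.417, -0.250).

(0.417, -0.250)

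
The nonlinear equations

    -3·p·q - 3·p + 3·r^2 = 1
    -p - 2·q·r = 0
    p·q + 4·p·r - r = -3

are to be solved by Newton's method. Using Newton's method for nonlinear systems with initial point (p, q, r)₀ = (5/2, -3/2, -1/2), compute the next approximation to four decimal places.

At (5/2, -3/2, -1/2): F = (3.5000, -4.0000, -5.2500).
Jacobian J = [[-3·q - 3, -3·p, 6·r], [-1, -2·r, -2·q], [q + 4·r, p, 4·p - 1]].
At the point, J = [[1.5000, -7.5000, -3.0000], [-1.0000, 1.0000, 3.0000], [-3.5000, 2.5000, 9.0000]] (det J = 10.5000).
Solving J·Δ = −F gives Δ = (12.6071, 0.8929, 5.2381).
Then the next iterate is (p, q, r)₁ = (15.1071, -0.6071, 4.7381).

(15.1071, -0.6071, 4.7381)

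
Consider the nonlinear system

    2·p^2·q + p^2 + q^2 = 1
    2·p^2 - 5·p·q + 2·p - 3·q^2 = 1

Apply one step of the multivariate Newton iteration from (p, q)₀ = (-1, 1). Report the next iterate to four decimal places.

At (-1, 1): F = (3.0000, 1.0000).
Jacobian J = [[4·p·q + 2·p, 2·p^2 + 2·q], [4·p - 5·q + 2, -5·p - 6·q]].
At the point, J = [[-6.0000, 4.0000], [-7.0000, -1.0000]] (det J = 34.0000).
Solving J·Δ = −F gives Δ = (0.2059, -0.4412).
Then the next iterate is (p, q)₁ = (-0.7941, 0.5588).

(-0.7941, 0.5588)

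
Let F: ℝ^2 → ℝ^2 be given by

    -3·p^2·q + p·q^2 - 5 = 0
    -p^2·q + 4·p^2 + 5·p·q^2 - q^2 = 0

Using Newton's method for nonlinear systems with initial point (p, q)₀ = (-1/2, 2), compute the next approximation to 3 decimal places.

(0.403, 2.194)

At (-1/2, 2): F = (-8.500, -13.500).
Jacobian J = [[-6·p·q + q^2, -3·p^2 + 2·p·q], [-2·p·q + 8·p + 5·q^2, -p^2 + 10·p·q - 2·q]].
At the point, J = [[10.000, -2.750], [18.000, -14.250]] (det J = -93.000).
Solving J·Δ = −F gives Δ = (0.903, 0.194).
Then the next iterate is (p, q)₁ = (0.403, 2.194).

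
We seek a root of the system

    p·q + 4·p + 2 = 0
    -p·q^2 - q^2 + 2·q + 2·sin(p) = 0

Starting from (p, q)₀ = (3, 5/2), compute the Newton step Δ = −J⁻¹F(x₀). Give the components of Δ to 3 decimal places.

At (3, 5/2): F = (21.500, -19.71776).
Jacobian J = [[q + 4, p], [-q^2 + 2·cos(p), -2·p·q - 2·q + 2]].
At the point, J = [[6.500, 3.000], [-8.22998, -18.000]] (det J = -92.31005).
Solving J·Δ = −F gives Δ = (-3.552, 0.528).

(-3.552, 0.528)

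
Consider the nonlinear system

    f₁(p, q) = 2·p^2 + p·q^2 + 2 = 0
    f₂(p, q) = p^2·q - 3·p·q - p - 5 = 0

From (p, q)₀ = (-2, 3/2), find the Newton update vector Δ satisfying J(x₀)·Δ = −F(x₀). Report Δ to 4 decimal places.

(1.0040, -0.0455)

At (-2, 3/2): F = (5.5000, 12.0000).
Jacobian J = [[4·p + q^2, 2·p·q], [2·p·q - 3·q - 1, p^2 - 3·p]].
At the point, J = [[-5.7500, -6.0000], [-11.5000, 10.0000]] (det J = -126.5000).
Solving J·Δ = −F gives Δ = (1.0040, -0.0455).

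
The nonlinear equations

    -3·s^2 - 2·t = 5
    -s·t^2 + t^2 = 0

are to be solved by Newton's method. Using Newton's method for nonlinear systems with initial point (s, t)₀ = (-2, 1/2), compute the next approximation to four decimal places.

(-0.5211, 0.3732)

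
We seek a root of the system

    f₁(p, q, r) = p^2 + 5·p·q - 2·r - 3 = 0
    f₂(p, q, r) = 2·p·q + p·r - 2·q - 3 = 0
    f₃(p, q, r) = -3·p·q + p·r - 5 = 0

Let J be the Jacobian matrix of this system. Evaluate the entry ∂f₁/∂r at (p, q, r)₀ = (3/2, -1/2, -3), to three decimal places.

-2.000

∂f₁/∂r = -2.
At (3/2, -1/2, -3) this is -2.000.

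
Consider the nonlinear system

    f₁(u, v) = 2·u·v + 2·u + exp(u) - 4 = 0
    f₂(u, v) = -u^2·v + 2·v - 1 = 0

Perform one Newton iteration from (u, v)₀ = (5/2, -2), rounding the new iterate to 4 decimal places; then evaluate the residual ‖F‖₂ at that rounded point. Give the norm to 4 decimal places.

2.0306

At (5/2, -2): F = (3.182494, 7.5000).
Jacobian J = [[2·v + exp(u) + 2, 2·u], [-2·u·v, -u^2 + 2]].
At the point, J = [[10.182494, 5.0000], [10.0000, -4.2500]] (det J = -93.275599).
Solving J·Δ = −F gives Δ = (-0.5470, 0.4776).
Then the next iterate is (u, v)₁ = (1.9530, -1.5224).
Re-evaluating at (1.9530, -1.5224): F = (1.009311, 1.761952), so ‖F‖₂ = 2.0306.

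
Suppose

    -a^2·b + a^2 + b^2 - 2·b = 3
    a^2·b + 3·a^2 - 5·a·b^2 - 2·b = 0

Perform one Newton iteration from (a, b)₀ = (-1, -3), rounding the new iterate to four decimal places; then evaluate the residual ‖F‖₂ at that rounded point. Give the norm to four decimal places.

11.8168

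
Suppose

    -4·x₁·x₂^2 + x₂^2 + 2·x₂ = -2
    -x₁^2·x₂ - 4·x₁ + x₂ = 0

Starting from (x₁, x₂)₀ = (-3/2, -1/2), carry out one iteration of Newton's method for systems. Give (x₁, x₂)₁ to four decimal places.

At (-3/2, -1/2): F = (2.7500, 6.6250).
Jacobian J = [[-4·x₂^2, -8·x₁·x₂ + 2·x₂ + 2], [-2·x₁·x₂ - 4, -x₁^2 + 1]].
At the point, J = [[-1.0000, -5.0000], [-5.5000, -1.2500]] (det J = -26.2500).
Solving J·Δ = −F gives Δ = (1.1310, 0.3238).
Then the next iterate is (x₁, x₂)₁ = (-0.3690, -0.1762).

(-0.3690, -0.1762)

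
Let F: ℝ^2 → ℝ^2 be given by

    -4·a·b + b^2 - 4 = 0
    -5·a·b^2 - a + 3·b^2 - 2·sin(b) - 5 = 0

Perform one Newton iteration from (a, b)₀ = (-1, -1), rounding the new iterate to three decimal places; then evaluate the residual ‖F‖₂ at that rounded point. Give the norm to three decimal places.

At (-1, -1): F = (-7.000, 5.68294).
Jacobian J = [[-4·b, -4·a + 2·b], [-5·b^2 - 1, -10·a·b + 6·b - 2·cos(b)]].
At the point, J = [[4.000, 2.000], [-6.000, -17.08060]] (det J = -56.32242).
Solving J·Δ = −F gives Δ = (1.921, -0.342).
Then the next iterate is (a, b)₁ = (0.921, -1.342).
Re-evaluating at (0.921, -1.342): F = (2.74489, -6.86367), so ‖F‖₂ = 7.392.

7.392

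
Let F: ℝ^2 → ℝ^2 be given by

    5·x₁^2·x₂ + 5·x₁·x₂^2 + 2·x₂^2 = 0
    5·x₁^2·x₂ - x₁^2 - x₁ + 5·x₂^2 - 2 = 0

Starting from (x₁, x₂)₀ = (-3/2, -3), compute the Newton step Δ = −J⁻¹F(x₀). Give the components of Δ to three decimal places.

At (-3/2, -3): F = (-83.250, 8.500).
Jacobian J = [[10·x₁·x₂ + 5·x₂^2, 5·x₁^2 + 10·x₁·x₂ + 4·x₂], [10·x₁·x₂ - 2·x₁ - 1, 5·x₁^2 + 10·x₂]].
At the point, J = [[90.000, 44.250], [47.000, -18.750]] (det J = -3767.250).
Solving J·Δ = −F gives Δ = (0.315, 1.242).

(0.315, 1.242)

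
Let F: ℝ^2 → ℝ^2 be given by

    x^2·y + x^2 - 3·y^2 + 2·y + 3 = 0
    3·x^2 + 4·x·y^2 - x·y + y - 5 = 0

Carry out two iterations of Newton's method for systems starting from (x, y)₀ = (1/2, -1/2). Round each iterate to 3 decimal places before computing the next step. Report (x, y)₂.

At (1/2, -1/2): F = (1.375, -4.000).
Jacobian J = [[2·x·y + 2·x, x^2 - 6·y + 2], [6·x + 4·y^2 - y, 8·x·y - x + 1]].
At the point, J = [[0.500, 5.250], [4.500, -1.500]] (det J = -24.375).
Solving J·Δ = −F gives Δ = (0.777, -0.336).
Then the next iterate is (x, y)₁ = (1.277, -0.836).
Round to (1.277, -0.836) and repeat: F = (-0.50125, 3.69372), J = [[0.41886, 8.64673], [11.29358, -8.81758]].
Δ = (-0.272, 0.071), so (x, y)₂ = (1.005, -0.765).

(1.005, -0.765)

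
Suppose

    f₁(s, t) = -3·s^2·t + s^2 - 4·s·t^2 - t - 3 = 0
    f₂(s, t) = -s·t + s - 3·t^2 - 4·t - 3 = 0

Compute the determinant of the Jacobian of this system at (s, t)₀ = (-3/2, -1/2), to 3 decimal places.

16.375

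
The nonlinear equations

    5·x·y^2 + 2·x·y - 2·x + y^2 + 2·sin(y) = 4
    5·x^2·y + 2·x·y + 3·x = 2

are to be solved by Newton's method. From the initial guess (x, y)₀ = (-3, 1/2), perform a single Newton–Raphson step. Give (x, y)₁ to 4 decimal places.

(-2.9111, 0.3071)

At (-3, 1/2): F = (-3.541149, 8.5000).
Jacobian J = [[5·y^2 + 2·y - 2, 10·x·y + 2·x + 2·y + 2·cos(y)], [10·x·y + 2·y + 3, 5·x^2 + 2·x]].
At the point, J = [[0.2500, -18.244835], [-11.0000, 39.0000]] (det J = -190.943184).
Solving J·Δ = −F gives Δ = (0.0889, -0.1929).
Then the next iterate is (x, y)₁ = (-2.9111, 0.3071).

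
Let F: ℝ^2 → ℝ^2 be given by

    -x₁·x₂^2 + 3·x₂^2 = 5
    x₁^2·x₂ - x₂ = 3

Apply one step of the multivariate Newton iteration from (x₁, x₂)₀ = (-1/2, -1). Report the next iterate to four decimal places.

(1.3871, -1.4839)

At (-1/2, -1): F = (-1.5000, -2.2500).
Jacobian J = [[-x₂^2, -2·x₁·x₂ + 6·x₂], [2·x₁·x₂, x₁^2 - 1]].
At the point, J = [[-1.0000, -7.0000], [1.0000, -0.7500]] (det J = 7.7500).
Solving J·Δ = −F gives Δ = (1.8871, -0.4839).
Then the next iterate is (x₁, x₂)₁ = (1.3871, -1.4839).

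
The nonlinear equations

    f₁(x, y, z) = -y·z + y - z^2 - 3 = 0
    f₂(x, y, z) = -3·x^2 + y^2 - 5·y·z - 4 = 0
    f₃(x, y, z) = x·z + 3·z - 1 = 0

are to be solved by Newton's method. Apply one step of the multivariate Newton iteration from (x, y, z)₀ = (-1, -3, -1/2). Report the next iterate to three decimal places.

At (-1, -3, -1/2): F = (-7.750, -5.500, -2.000).
Jacobian J = [[0, -z + 1, -y - 2·z], [-6·x, 2·y - 5·z, -5·y], [z, 0, x + 3]].
At the point, J = [[0.000, 1.500, 4.000], [6.000, -3.500, 15.000], [-0.500, 0.000, 2.000]] (det J = -36.250).
Solving J·Δ = −F gives Δ = (-0.062, 2.541, 0.984).
Then the next iterate is (x, y, z)₁ = (-1.062, -0.459, 0.484).

(-1.062, -0.459, 0.484)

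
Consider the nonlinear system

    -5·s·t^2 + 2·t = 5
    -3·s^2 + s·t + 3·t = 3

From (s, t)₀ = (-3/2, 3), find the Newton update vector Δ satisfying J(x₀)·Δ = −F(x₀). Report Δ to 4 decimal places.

(0.5534, -0.9276)

At (-3/2, 3): F = (68.5000, -5.2500).
Jacobian J = [[-5·t^2, -10·s·t + 2], [-6·s + t, s + 3]].
At the point, J = [[-45.0000, 47.0000], [12.0000, 1.5000]] (det J = -631.5000).
Solving J·Δ = −F gives Δ = (0.5534, -0.9276).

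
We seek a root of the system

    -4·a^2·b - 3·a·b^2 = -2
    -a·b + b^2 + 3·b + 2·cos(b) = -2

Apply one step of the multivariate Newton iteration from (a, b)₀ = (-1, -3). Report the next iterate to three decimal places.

(-0.115, -3.189)

At (-1, -3): F = (41.000, -2.97998).
Jacobian J = [[-8·a·b - 3·b^2, -4·a^2 - 6·a·b], [-b, -a + 2·b - 2·sin(b) + 3]].
At the point, J = [[-51.000, -22.000], [3.000, -1.71776]] (det J = 153.60576).
Solving J·Δ = −F gives Δ = (0.885, -0.189).
Then the next iterate is (a, b)₁ = (-0.115, -3.189).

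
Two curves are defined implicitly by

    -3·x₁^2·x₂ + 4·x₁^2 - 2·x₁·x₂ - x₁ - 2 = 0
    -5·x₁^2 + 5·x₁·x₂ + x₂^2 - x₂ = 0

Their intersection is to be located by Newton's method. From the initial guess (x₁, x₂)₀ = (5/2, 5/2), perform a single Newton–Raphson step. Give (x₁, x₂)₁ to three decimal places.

(1.693, 1.661)

At (5/2, 5/2): F = (-38.875, 3.750).
Jacobian J = [[-6·x₁·x₂ + 8·x₁ - 2·x₂ - 1, -3·x₁^2 - 2·x₁], [-10·x₁ + 5·x₂, 5·x₁ + 2·x₂ - 1]].
At the point, J = [[-23.500, -23.750], [-12.500, 16.500]] (det J = -684.625).
Solving J·Δ = −F gives Δ = (-0.807, -0.839).
Then the next iterate is (x₁, x₂)₁ = (1.693, 1.661).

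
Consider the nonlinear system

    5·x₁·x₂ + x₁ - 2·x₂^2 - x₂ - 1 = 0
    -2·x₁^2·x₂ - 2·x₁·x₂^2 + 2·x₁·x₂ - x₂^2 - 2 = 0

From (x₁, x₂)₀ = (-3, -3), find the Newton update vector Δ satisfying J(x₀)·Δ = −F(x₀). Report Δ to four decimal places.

(1.8295, 0.0969)

At (-3, -3): F = (26.0000, 115.0000).
Jacobian J = [[5·x₂ + 1, 5·x₁ - 4·x₂ - 1], [-4·x₁·x₂ - 2·x₂^2 + 2·x₂, -2·x₁^2 - 4·x₁·x₂ + 2·x₁ - 2·x₂]].
At the point, J = [[-14.0000, -4.0000], [-60.0000, -54.0000]] (det J = 516.0000).
Solving J·Δ = −F gives Δ = (1.8295, 0.0969).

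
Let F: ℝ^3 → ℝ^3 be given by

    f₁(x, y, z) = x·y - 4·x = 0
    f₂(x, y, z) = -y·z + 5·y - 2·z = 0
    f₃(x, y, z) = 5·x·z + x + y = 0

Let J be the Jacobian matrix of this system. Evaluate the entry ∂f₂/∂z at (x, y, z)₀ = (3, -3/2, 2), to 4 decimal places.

-0.5000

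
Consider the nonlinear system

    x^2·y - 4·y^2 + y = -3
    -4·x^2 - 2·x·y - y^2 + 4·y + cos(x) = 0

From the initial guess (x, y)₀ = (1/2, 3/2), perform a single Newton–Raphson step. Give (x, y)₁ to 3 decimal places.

At (1/2, 3/2): F = (-4.125, 2.12758).
Jacobian J = [[2·x·y, x^2 - 8·y + 1], [-8·x - 2·y - sin(x), -2·x - 2·y + 4]].
At the point, J = [[1.500, -10.750], [-7.47943, 0.000]] (det J = -80.40382).
Solving J·Δ = −F gives Δ = (0.284, -0.344).
Then the next iterate is (x, y)₁ = (0.784, 1.156).

(0.784, 1.156)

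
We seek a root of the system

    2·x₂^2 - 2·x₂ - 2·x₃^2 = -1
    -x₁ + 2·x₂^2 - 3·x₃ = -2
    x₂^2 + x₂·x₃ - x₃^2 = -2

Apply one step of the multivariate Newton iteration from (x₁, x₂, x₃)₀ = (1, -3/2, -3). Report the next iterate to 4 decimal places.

At (1, -3/2, -3): F = (-9.5000, 14.5000, -0.2500).
Jacobian J = [[0, 4·x₂ - 2, -4·x₃], [-1, 4·x₂, -3], [0, 2·x₂ + x₃, x₂ - 2·x₃]].
At the point, J = [[0.0000, -8.0000, 12.0000], [-1.0000, -6.0000, -3.0000], [0.0000, -6.0000, 4.5000]] (det J = 36.0000).
Solving J·Δ = −F gives Δ = (3.2917, 1.1042, 1.5278).
Then the next iterate is (x₁, x₂, x₃)₁ = (4.2917, -0.3958, -1.4722).

(4.2917, -0.3958, -1.4722)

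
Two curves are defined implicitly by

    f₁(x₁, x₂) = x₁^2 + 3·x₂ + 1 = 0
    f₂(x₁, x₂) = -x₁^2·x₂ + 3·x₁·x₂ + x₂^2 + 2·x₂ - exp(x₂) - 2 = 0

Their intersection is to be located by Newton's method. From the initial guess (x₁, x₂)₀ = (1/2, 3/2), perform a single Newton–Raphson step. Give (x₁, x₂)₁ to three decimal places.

(1.639, -0.796)

At (1/2, 3/2): F = (5.750, 0.64331).
Jacobian J = [[2·x₁, 3], [-2·x₁·x₂ + 3·x₂, -x₁^2 + 3·x₁ + 2·x₂ - exp(x₂) + 2]].
At the point, J = [[1.000, 3.000], [3.000, 1.76831]] (det J = -7.23169).
Solving J·Δ = −F gives Δ = (1.139, -2.296).
Then the next iterate is (x₁, x₂)₁ = (1.639, -0.796).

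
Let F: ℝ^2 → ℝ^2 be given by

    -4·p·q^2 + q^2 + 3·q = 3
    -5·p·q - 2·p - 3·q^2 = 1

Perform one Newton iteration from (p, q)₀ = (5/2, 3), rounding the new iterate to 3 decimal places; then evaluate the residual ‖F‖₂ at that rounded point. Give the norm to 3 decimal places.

213.354

At (5/2, 3): F = (-75.000, -70.500).
Jacobian J = [[-4·q^2, -8·p·q + 2·q + 3], [-5·q - 2, -5·p - 6·q]].
At the point, J = [[-36.000, -51.000], [-17.000, -30.500]] (det J = 231.000).
Solving J·Δ = −F gives Δ = (5.662, -5.468).
Then the next iterate is (p, q)₁ = (8.162, -2.468).
Re-evaluating at (8.162, -2.468): F = (-203.17273, 65.12201), so ‖F‖₂ = 213.354.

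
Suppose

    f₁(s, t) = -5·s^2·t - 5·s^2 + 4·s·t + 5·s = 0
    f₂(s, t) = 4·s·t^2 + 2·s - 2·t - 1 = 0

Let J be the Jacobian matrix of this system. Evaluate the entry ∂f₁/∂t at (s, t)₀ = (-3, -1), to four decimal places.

-57.0000

∂f₁/∂t = -5·s^2 + 4·s.
At (-3, -1) this is -57.0000.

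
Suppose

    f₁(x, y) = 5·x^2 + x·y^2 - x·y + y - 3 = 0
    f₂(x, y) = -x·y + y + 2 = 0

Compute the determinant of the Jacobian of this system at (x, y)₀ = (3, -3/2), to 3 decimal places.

J = [[10·x + y^2 - y, 2·x·y - x + 1], [-y, -x + 1]].
At the point, J = [[33.750, -11.000], [1.500, -2.000]].
det J = -51.000.

-51.000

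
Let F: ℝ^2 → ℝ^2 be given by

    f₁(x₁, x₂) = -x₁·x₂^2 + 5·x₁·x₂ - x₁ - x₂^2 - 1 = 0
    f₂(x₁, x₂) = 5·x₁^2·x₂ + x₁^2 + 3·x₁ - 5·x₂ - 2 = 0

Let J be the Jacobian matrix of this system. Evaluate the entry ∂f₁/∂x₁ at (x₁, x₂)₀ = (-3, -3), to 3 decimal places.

-25.000

∂f₁/∂x₁ = -x₂^2 + 5·x₂ - 1.
At (-3, -3) this is -25.000.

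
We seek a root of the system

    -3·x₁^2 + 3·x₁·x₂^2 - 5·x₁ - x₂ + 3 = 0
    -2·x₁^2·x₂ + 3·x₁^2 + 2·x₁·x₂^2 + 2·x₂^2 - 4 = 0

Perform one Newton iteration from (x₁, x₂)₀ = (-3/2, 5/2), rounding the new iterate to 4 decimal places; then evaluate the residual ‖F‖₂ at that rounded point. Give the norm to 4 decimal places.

8.6160

At (-3/2, 5/2): F = (-26.8750, -14.7500).
Jacobian J = [[-6·x₁ + 3·x₂^2 - 5, 6·x₁·x₂ - 1], [-4·x₁·x₂ + 6·x₁ + 2·x₂^2, -2·x₁^2 + 4·x₁·x₂ + 4·x₂]].
At the point, J = [[22.7500, -23.5000], [18.5000, -9.5000]] (det J = 218.6250).
Solving J·Δ = −F gives Δ = (0.4177, -0.7393).
Then the next iterate is (x₁, x₂)₁ = (-1.0823, 1.7607).
Re-evaluating at (-1.0823, 1.7607): F = (-6.928919, -5.121025), so ‖F‖₂ = 8.6160.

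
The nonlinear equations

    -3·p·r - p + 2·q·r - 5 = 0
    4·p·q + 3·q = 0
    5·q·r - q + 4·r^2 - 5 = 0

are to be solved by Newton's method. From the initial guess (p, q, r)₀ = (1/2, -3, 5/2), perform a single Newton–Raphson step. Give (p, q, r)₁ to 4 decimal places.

(0.0379, -1.1091, 1.0510)

At (1/2, -3, 5/2): F = (-24.2500, -15.0000, -14.5000).
Jacobian J = [[-3·r - 1, 2·r, -3·p + 2·q], [4·q, 4·p + 3, 0], [0, 5·r - 1, 5·q + 8·r]].
At the point, J = [[-8.5000, 5.0000, -7.5000], [-12.0000, 5.0000, 0.0000], [0.0000, 11.5000, 5.0000]] (det J = 1122.5000).
Solving J·Δ = −F gives Δ = (-0.4621, 1.8909, -1.4490).
Then the next iterate is (p, q, r)₁ = (0.0379, -1.1091, 1.0510).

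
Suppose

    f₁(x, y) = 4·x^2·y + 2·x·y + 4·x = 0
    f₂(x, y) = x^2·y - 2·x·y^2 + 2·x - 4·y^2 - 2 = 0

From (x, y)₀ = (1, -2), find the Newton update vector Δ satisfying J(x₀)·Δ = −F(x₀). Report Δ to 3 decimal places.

(-0.129, 0.988)

At (1, -2): F = (-8.000, -26.000).
Jacobian J = [[8·x·y + 2·y + 4, 4·x^2 + 2·x], [2·x·y - 2·y^2 + 2, x^2 - 4·x·y - 8·y]].
At the point, J = [[-16.000, 6.000], [-10.000, 25.000]] (det J = -340.000).
Solving J·Δ = −F gives Δ = (-0.129, 0.988).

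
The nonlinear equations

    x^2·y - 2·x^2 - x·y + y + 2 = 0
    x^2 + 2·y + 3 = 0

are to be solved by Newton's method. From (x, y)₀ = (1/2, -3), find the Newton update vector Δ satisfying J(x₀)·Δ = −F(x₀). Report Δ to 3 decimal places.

(0.118, 1.316)

At (1/2, -3): F = (-0.750, -2.750).
Jacobian J = [[2·x·y - 4·x - y, x^2 - x + 1], [2·x, 2]].
At the point, J = [[-2.000, 0.750], [1.000, 2.000]] (det J = -4.750).
Solving J·Δ = −F gives Δ = (0.118, 1.316).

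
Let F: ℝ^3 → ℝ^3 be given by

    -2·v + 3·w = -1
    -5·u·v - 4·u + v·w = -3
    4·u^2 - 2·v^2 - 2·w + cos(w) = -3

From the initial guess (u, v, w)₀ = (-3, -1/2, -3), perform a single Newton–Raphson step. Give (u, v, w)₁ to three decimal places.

(-1.382, -0.963, -0.976)

At (-3, -1/2, -3): F = (-7.000, 9.000, 43.51001).
Jacobian J = [[0, -2, 3], [-5·v - 4, -5·u + w, v], [8·u, -4·v, -sin(w) - 2]].
At the point, J = [[0.000, -2.000, 3.000], [-1.500, 12.000, -0.500], [-24.000, 2.000, -1.85888]] (det J = 836.57664).
Solving J·Δ = −F gives Δ = (1.618, -0.463, 2.024).
Then the next iterate is (u, v, w)₁ = (-1.382, -0.963, -0.976).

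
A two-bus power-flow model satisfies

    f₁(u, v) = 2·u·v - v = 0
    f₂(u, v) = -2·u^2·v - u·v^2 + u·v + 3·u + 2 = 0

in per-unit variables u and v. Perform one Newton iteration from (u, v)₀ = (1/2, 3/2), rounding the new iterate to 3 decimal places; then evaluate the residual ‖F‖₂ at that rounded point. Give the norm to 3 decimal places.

At (1/2, 3/2): F = (0.000, 2.375).
Jacobian J = [[2·v, 2·u - 1], [-4·u·v - v^2 + v + 3, -2·u^2 - 2·u·v + u]].
At the point, J = [[3.000, 0.000], [-0.750, -1.500]] (det J = -4.500).
Solving J·Δ = −F gives Δ = (0.000, 1.583).
Then the next iterate is (u, v)₁ = (0.500, 3.083).
Re-evaluating at (0.500, 3.083): F = (0.000, -1.25244), so ‖F‖₂ = 1.252.

1.252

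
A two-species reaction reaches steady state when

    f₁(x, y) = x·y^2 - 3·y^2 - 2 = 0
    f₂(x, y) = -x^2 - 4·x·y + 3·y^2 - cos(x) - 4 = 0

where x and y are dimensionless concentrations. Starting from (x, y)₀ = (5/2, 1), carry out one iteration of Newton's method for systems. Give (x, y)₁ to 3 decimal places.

(1.980, -2.020)

At (5/2, 1): F = (-2.500, -16.44886).
Jacobian J = [[y^2, 2·x·y - 6·y], [-2·x - 4·y + sin(x), -4·x + 6·y]].
At the point, J = [[1.000, -1.000], [-8.40153, -4.000]] (det J = -12.40153).
Solving J·Δ = −F gives Δ = (-0.520, -3.020).
Then the next iterate is (x, y)₁ = (1.980, -2.020).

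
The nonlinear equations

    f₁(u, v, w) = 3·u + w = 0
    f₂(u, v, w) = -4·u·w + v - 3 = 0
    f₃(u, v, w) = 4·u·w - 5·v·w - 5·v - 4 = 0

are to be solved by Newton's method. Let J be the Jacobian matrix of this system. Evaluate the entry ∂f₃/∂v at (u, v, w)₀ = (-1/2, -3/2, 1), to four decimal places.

∂f₃/∂v = -5·w - 5.
At (-1/2, -3/2, 1) this is -10.0000.

-10.0000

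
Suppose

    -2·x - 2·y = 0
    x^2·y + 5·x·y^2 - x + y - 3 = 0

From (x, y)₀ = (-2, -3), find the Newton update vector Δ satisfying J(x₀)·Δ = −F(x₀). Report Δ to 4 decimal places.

At (-2, -3): F = (10.0000, -106.0000).
Jacobian J = [[-2, -2], [2·x·y + 5·y^2 - 1, x^2 + 10·x·y + 1]].
At the point, J = [[-2.0000, -2.0000], [56.0000, 65.0000]] (det J = -18.0000).
Solving J·Δ = −F gives Δ = (24.3333, -19.3333).

(24.3333, -19.3333)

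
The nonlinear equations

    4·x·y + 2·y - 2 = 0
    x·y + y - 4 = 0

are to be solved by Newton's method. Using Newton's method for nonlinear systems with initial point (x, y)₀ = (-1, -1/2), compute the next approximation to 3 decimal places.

At (-1, -1/2): F = (-1.000, -4.000).
Jacobian J = [[4·y, 4·x + 2], [y, x + 1]].
At the point, J = [[-2.000, -2.000], [-0.500, 0.000]] (det J = -1.000).
Solving J·Δ = −F gives Δ = (-8.000, 7.500).
Then the next iterate is (x, y)₁ = (-9.000, 7.000).

(-9.000, 7.000)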